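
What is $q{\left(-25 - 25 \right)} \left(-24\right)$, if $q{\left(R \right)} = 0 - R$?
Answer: $-1200$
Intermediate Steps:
$q{\left(R \right)} = - R$
$q{\left(-25 - 25 \right)} \left(-24\right) = - (-25 - 25) \left(-24\right) = \left(-1\right) \left(-50\right) \left(-24\right) = 50 \left(-24\right) = -1200$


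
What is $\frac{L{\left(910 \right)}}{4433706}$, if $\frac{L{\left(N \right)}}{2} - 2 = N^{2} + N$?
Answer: $\frac{829012}{2216853} \approx 0.37396$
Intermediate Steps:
$L{\left(N \right)} = 4 + 2 N + 2 N^{2}$ ($L{\left(N \right)} = 4 + 2 \left(N^{2} + N\right) = 4 + 2 \left(N + N^{2}\right) = 4 + \left(2 N + 2 N^{2}\right) = 4 + 2 N + 2 N^{2}$)
$\frac{L{\left(910 \right)}}{4433706} = \frac{4 + 2 \cdot 910 + 2 \cdot 910^{2}}{4433706} = \left(4 + 1820 + 2 \cdot 828100\right) \frac{1}{4433706} = \left(4 + 1820 + 1656200\right) \frac{1}{4433706} = 1658024 \cdot \frac{1}{4433706} = \frac{829012}{2216853}$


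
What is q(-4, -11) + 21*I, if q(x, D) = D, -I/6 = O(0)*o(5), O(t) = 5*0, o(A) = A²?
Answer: -11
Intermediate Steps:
O(t) = 0
I = 0 (I = -0*5² = -0*25 = -6*0 = 0)
q(-4, -11) + 21*I = -11 + 21*0 = -11 + 0 = -11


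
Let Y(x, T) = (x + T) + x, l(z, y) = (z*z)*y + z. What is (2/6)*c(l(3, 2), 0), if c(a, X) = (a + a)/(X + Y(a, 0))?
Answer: ⅓ ≈ 0.33333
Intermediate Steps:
l(z, y) = z + y*z² (l(z, y) = z²*y + z = y*z² + z = z + y*z²)
Y(x, T) = T + 2*x (Y(x, T) = (T + x) + x = T + 2*x)
c(a, X) = 2*a/(X + 2*a) (c(a, X) = (a + a)/(X + (0 + 2*a)) = (2*a)/(X + 2*a) = 2*a/(X + 2*a))
(2/6)*c(l(3, 2), 0) = (2/6)*(2*(3*(1 + 2*3))/(0 + 2*(3*(1 + 2*3)))) = (2*(⅙))*(2*(3*(1 + 6))/(0 + 2*(3*(1 + 6)))) = (2*(3*7)/(0 + 2*(3*7)))/3 = (2*21/(0 + 2*21))/3 = (2*21/(0 + 42))/3 = (2*21/42)/3 = (2*21*(1/42))/3 = (⅓)*1 = ⅓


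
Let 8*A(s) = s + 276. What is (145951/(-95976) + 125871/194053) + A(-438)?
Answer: -393386356549/18624430728 ≈ -21.122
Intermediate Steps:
A(s) = 69/2 + s/8 (A(s) = (s + 276)/8 = (276 + s)/8 = 69/2 + s/8)
(145951/(-95976) + 125871/194053) + A(-438) = (145951/(-95976) + 125871/194053) + (69/2 + (⅛)*(-438)) = (145951*(-1/95976) + 125871*(1/194053)) + (69/2 - 219/4) = (-145951/95976 + 125871/194053) - 81/4 = -16241634307/18624430728 - 81/4 = -393386356549/18624430728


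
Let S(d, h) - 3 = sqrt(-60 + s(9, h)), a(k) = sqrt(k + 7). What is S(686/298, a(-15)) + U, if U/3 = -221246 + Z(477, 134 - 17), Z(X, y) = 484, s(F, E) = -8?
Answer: -662283 + 2*I*sqrt(17) ≈ -6.6228e+5 + 8.2462*I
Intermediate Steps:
a(k) = sqrt(7 + k)
S(d, h) = 3 + 2*I*sqrt(17) (S(d, h) = 3 + sqrt(-60 - 8) = 3 + sqrt(-68) = 3 + 2*I*sqrt(17))
U = -662286 (U = 3*(-221246 + 484) = 3*(-220762) = -662286)
S(686/298, a(-15)) + U = (3 + 2*I*sqrt(17)) - 662286 = -662283 + 2*I*sqrt(17)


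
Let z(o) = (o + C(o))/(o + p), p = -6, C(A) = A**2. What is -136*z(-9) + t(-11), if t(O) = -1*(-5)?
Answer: 3289/5 ≈ 657.80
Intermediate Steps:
t(O) = 5
z(o) = (o + o**2)/(-6 + o) (z(o) = (o + o**2)/(o - 6) = (o + o**2)/(-6 + o))
-136*z(-9) + t(-11) = -(-1224)*(1 - 9)/(-6 - 9) + 5 = -(-1224)*(-8)/(-15) + 5 = -(-1224)*(-1)*(-8)/15 + 5 = -136*(-24/5) + 5 = 3264/5 + 5 = 3289/5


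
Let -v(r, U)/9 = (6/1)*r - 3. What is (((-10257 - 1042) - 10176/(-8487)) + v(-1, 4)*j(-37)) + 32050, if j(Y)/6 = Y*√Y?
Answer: 58707971/2829 - 17982*I*√37 ≈ 20752.0 - 1.0938e+5*I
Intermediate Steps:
j(Y) = 6*Y^(3/2) (j(Y) = 6*(Y*√Y) = 6*Y^(3/2))
v(r, U) = 27 - 54*r (v(r, U) = -9*((6/1)*r - 3) = -9*((6*1)*r - 3) = -9*(6*r - 3) = -9*(-3 + 6*r) = 27 - 54*r)
(((-10257 - 1042) - 10176/(-8487)) + v(-1, 4)*j(-37)) + 32050 = (((-10257 - 1042) - 10176/(-8487)) + (27 - 54*(-1))*(6*(-37)^(3/2))) + 32050 = ((-11299 - 10176*(-1/8487)) + (27 + 54)*(6*(-37*I*√37))) + 32050 = ((-11299 + 3392/2829) + 81*(-222*I*√37)) + 32050 = (-31961479/2829 - 17982*I*√37) + 32050 = 58707971/2829 - 17982*I*√37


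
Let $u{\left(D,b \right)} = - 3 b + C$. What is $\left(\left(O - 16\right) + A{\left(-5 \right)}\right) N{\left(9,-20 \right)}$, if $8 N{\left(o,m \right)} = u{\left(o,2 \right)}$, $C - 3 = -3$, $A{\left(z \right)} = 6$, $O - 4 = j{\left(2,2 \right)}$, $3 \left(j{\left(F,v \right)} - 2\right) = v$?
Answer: $\frac{5}{2} \approx 2.5$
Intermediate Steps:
$j{\left(F,v \right)} = 2 + \frac{v}{3}$
$O = \frac{20}{3}$ ($O = 4 + \left(2 + \frac{1}{3} \cdot 2\right) = 4 + \left(2 + \frac{2}{3}\right) = 4 + \frac{8}{3} = \frac{20}{3} \approx 6.6667$)
$C = 0$ ($C = 3 - 3 = 0$)
$u{\left(D,b \right)} = - 3 b$ ($u{\left(D,b \right)} = - 3 b + 0 = - 3 b$)
$N{\left(o,m \right)} = - \frac{3}{4}$ ($N{\left(o,m \right)} = \frac{\left(-3\right) 2}{8} = \frac{1}{8} \left(-6\right) = - \frac{3}{4}$)
$\left(\left(O - 16\right) + A{\left(-5 \right)}\right) N{\left(9,-20 \right)} = \left(\left(\frac{20}{3} - 16\right) + 6\right) \left(- \frac{3}{4}\right) = \left(- \frac{28}{3} + 6\right) \left(- \frac{3}{4}\right) = \left(- \frac{10}{3}\right) \left(- \frac{3}{4}\right) = \frac{5}{2}$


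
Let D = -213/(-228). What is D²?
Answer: 5041/5776 ≈ 0.87275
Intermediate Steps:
D = 71/76 (D = -213*(-1/228) = 71/76 ≈ 0.93421)
D² = (71/76)² = 5041/5776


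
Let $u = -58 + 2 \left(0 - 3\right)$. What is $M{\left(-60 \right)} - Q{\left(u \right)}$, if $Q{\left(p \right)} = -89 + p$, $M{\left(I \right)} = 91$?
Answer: $244$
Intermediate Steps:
$u = -64$ ($u = -58 + 2 \left(-3\right) = -58 - 6 = -64$)
$M{\left(-60 \right)} - Q{\left(u \right)} = 91 - \left(-89 - 64\right) = 91 - -153 = 91 + 153 = 244$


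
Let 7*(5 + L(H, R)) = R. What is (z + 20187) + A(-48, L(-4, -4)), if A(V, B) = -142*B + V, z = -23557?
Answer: -18388/7 ≈ -2626.9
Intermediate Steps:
L(H, R) = -5 + R/7
A(V, B) = V - 142*B
(z + 20187) + A(-48, L(-4, -4)) = (-23557 + 20187) + (-48 - 142*(-5 + (1/7)*(-4))) = -3370 + (-48 - 142*(-5 - 4/7)) = -3370 + (-48 - 142*(-39/7)) = -3370 + (-48 + 5538/7) = -3370 + 5202/7 = -18388/7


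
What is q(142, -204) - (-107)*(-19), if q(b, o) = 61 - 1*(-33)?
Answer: -1939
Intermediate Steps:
q(b, o) = 94 (q(b, o) = 61 + 33 = 94)
q(142, -204) - (-107)*(-19) = 94 - (-107)*(-19) = 94 - 1*2033 = 94 - 2033 = -1939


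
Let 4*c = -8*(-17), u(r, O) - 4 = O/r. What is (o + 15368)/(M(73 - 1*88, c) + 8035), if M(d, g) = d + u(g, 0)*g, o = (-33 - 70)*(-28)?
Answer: 4563/2039 ≈ 2.2379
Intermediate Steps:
u(r, O) = 4 + O/r
o = 2884 (o = -103*(-28) = 2884)
c = 34 (c = (-8*(-17))/4 = (¼)*136 = 34)
M(d, g) = d + 4*g (M(d, g) = d + (4 + 0/g)*g = d + (4 + 0)*g = d + 4*g)
(o + 15368)/(M(73 - 1*88, c) + 8035) = (2884 + 15368)/(((73 - 1*88) + 4*34) + 8035) = 18252/(((73 - 88) + 136) + 8035) = 18252/((-15 + 136) + 8035) = 18252/(121 + 8035) = 18252/8156 = 18252*(1/8156) = 4563/2039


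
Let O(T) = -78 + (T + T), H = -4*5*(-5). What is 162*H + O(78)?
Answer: 16278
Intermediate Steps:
H = 100 (H = -20*(-5) = 100)
O(T) = -78 + 2*T
162*H + O(78) = 162*100 + (-78 + 2*78) = 16200 + (-78 + 156) = 16200 + 78 = 16278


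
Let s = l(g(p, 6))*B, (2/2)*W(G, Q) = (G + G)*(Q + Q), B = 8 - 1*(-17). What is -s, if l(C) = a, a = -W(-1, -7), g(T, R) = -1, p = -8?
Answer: 700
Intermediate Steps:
B = 25 (B = 8 + 17 = 25)
W(G, Q) = 4*G*Q (W(G, Q) = (G + G)*(Q + Q) = (2*G)*(2*Q) = 4*G*Q)
a = -28 (a = -4*(-1)*(-7) = -1*28 = -28)
l(C) = -28
s = -700 (s = -28*25 = -700)
-s = -1*(-700) = 700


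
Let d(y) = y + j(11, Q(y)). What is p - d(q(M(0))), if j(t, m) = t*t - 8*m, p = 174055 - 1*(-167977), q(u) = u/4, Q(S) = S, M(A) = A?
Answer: 341911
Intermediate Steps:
q(u) = u/4 (q(u) = u*(¼) = u/4)
p = 342032 (p = 174055 + 167977 = 342032)
j(t, m) = t² - 8*m
d(y) = 121 - 7*y (d(y) = y + (11² - 8*y) = y + (121 - 8*y) = 121 - 7*y)
p - d(q(M(0))) = 342032 - (121 - 7*0/4) = 342032 - (121 - 7*0) = 342032 - (121 + 0) = 342032 - 1*121 = 342032 - 121 = 341911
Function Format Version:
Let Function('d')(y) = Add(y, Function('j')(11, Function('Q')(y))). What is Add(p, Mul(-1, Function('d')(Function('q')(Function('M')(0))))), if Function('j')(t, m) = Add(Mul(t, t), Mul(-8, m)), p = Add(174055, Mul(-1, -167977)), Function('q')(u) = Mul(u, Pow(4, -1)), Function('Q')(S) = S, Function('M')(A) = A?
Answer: 341911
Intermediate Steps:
Function('q')(u) = Mul(Rational(1, 4), u) (Function('q')(u) = Mul(u, Rational(1, 4)) = Mul(Rational(1, 4), u))
p = 342032 (p = Add(174055, 167977) = 342032)
Function('j')(t, m) = Add(Pow(t, 2), Mul(-8, m))
Function('d')(y) = Add(121, Mul(-7, y)) (Function('d')(y) = Add(y, Add(Pow(11, 2), Mul(-8, y))) = Add(y, Add(121, Mul(-8, y))) = Add(121, Mul(-7, y)))
Add(p, Mul(-1, Function('d')(Function('q')(Function('M')(0))))) = Add(342032, Mul(-1, Add(121, Mul(-7, Mul(Rational(1, 4), 0))))) = Add(342032, Mul(-1, Add(121, Mul(-7, 0)))) = Add(342032, Mul(-1, Add(121, 0))) = Add(342032, Mul(-1, 121)) = Add(342032, -121) = 341911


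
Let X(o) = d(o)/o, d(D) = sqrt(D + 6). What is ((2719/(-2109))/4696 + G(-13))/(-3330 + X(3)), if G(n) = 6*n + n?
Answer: 901254343/32969963256 ≈ 0.027336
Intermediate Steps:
d(D) = sqrt(6 + D)
G(n) = 7*n
X(o) = sqrt(6 + o)/o
((2719/(-2109))/4696 + G(-13))/(-3330 + X(3)) = ((2719/(-2109))/4696 + 7*(-13))/(-3330 + sqrt(6 + 3)/3) = ((2719*(-1/2109))*(1/4696) - 91)/(-3330 + sqrt(9)/3) = (-2719/2109*1/4696 - 91)/(-3330 + (1/3)*3) = (-2719/9903864 - 91)/(-3330 + 1) = -901254343/9903864/(-3329) = -901254343/9903864*(-1/3329) = 901254343/32969963256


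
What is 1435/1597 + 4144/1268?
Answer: 2109387/506249 ≈ 4.1667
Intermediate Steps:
1435/1597 + 4144/1268 = 1435*(1/1597) + 4144*(1/1268) = 1435/1597 + 1036/317 = 2109387/506249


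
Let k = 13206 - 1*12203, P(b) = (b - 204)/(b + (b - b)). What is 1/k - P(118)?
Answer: 732/1003 ≈ 0.72981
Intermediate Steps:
P(b) = (-204 + b)/b (P(b) = (-204 + b)/(b + 0) = (-204 + b)/b)
k = 1003 (k = 13206 - 12203 = 1003)
1/k - P(118) = 1/1003 - (-204 + 118)/118 = 1/1003 - (-86)/118 = 1/1003 - 1*(-43/59) = 1/1003 + 43/59 = 732/1003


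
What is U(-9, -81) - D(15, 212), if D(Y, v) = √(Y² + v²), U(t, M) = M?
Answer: -81 - √45169 ≈ -293.53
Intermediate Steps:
U(-9, -81) - D(15, 212) = -81 - √(15² + 212²) = -81 - √(225 + 44944) = -81 - √45169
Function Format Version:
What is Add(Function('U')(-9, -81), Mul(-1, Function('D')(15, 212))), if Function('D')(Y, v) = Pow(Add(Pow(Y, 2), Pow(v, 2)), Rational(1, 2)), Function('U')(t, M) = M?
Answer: Add(-81, Mul(-1, Pow(45169, Rational(1, 2)))) ≈ -293.53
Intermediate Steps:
Add(Function('U')(-9, -81), Mul(-1, Function('D')(15, 212))) = Add(-81, Mul(-1, Pow(Add(Pow(15, 2), Pow(212, 2)), Rational(1, 2)))) = Add(-81, Mul(-1, Pow(Add(225, 44944), Rational(1, 2)))) = Add(-81, Mul(-1, Pow(45169, Rational(1, 2))))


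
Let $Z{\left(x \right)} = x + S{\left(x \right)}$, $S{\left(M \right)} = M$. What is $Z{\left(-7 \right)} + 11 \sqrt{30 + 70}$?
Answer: $96$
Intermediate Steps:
$Z{\left(x \right)} = 2 x$ ($Z{\left(x \right)} = x + x = 2 x$)
$Z{\left(-7 \right)} + 11 \sqrt{30 + 70} = 2 \left(-7\right) + 11 \sqrt{30 + 70} = -14 + 11 \sqrt{100} = -14 + 11 \cdot 10 = -14 + 110 = 96$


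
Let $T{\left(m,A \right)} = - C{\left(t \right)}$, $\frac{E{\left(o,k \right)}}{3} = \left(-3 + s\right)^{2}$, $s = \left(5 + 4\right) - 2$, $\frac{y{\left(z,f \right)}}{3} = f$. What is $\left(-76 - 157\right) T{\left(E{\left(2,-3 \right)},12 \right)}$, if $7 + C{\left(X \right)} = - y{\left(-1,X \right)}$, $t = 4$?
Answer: $-4427$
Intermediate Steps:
$y{\left(z,f \right)} = 3 f$
$s = 7$ ($s = 9 - 2 = 7$)
$C{\left(X \right)} = -7 - 3 X$
$E{\left(o,k \right)} = 48$ ($E{\left(o,k \right)} = 3 \left(-3 + 7\right)^{2} = 3 \cdot 4^{2} = 3 \cdot 16 = 48$)
$T{\left(m,A \right)} = 19$ ($T{\left(m,A \right)} = - (-7 - 12) = \left(-1\right) \left(-19\right) = 19$)
$\left(-76 - 157\right) T{\left(E{\left(2,-3 \right)},12 \right)} = \left(-76 - 157\right) 19 = \left(-233\right) 19 = -4427$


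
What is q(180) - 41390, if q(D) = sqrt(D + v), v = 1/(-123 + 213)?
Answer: -41390 + sqrt(162010)/30 ≈ -41377.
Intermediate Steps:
v = 1/90 ≈ 0.011111
q(D) = sqrt(1/90 + D) (q(D) = sqrt(D + 1/90) = sqrt(1/90 + D))
q(180) - 41390 = sqrt(10 + 900*180)/30 - 41390 = sqrt(10 + 162000)/30 - 41390 = sqrt(162010)/30 - 41390 = -41390 + sqrt(162010)/30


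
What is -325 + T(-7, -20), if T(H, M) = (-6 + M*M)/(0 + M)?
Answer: -3447/10 ≈ -344.70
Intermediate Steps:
T(H, M) = (-6 + M²)/M
-325 + T(-7, -20) = -325 + (-20 - 6/(-20)) = -325 + (-20 - 6*(-1/20)) = -325 + (-20 + 3/10) = -325 - 197/10 = -3447/10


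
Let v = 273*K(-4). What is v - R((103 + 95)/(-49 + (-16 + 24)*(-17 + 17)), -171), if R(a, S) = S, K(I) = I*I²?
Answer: -17301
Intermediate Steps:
K(I) = I³
v = -17472 (v = 273*(-4)³ = 273*(-64) = -17472)
v - R((103 + 95)/(-49 + (-16 + 24)*(-17 + 17)), -171) = -17472 - 1*(-171) = -17472 + 171 = -17301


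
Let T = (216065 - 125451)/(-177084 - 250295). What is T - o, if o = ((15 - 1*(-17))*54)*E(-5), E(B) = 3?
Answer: -2215623350/427379 ≈ -5184.2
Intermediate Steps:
T = -90614/427379 (T = 90614/(-427379) = 90614*(-1/427379) = -90614/427379 ≈ -0.21202)
o = 5184 (o = ((15 - 1*(-17))*54)*3 = ((15 + 17)*54)*3 = (32*54)*3 = 1728*3 = 5184)
T - o = -90614/427379 - 1*5184 = -90614/427379 - 5184 = -2215623350/427379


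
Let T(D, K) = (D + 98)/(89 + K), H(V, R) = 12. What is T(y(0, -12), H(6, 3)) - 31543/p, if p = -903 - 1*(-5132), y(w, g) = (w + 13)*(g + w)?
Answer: -3431125/427129 ≈ -8.0330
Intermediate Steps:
y(w, g) = (13 + w)*(g + w)
T(D, K) = (98 + D)/(89 + K)
p = 4229 (p = -903 + 5132 = 4229)
T(y(0, -12), H(6, 3)) - 31543/p = (98 + (0² + 13*(-12) + 13*0 - 12*0))/(89 + 12) - 31543/4229 = (98 + (0 - 156 + 0 + 0))/101 - 31543*1/4229 = (98 - 156)/101 - 31543/4229 = (1/101)*(-58) - 31543/4229 = -58/101 - 31543/4229 = -3431125/427129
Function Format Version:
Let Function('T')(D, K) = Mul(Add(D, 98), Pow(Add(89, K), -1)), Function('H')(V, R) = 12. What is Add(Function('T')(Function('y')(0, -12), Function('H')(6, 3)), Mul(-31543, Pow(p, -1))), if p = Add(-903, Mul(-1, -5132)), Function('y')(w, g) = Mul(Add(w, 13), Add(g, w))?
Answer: Rational(-3431125, 427129) ≈ -8.0330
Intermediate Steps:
Function('y')(w, g) = Mul(Add(13, w), Add(g, w))
Function('T')(D, K) = Mul(Pow(Add(89, K), -1), Add(98, D)) (Function('T')(D, K) = Mul(Add(98, D), Pow(Add(89, K), -1)) = Mul(Pow(Add(89, K), -1), Add(98, D)))
p = 4229 (p = Add(-903, 5132) = 4229)
Add(Function('T')(Function('y')(0, -12), Function('H')(6, 3)), Mul(-31543, Pow(p, -1))) = Add(Mul(Pow(Add(89, 12), -1), Add(98, Add(Pow(0, 2), Mul(13, -12), Mul(13, 0), Mul(-12, 0)))), Mul(-31543, Pow(4229, -1))) = Add(Mul(Pow(101, -1), Add(98, Add(0, -156, 0, 0))), Mul(-31543, Rational(1, 4229))) = Add(Mul(Rational(1, 101), Add(98, -156)), Rational(-31543, 4229)) = Add(Mul(Rational(1, 101), -58), Rational(-31543, 4229)) = Add(Rational(-58, 101), Rational(-31543, 4229)) = Rational(-3431125, 427129)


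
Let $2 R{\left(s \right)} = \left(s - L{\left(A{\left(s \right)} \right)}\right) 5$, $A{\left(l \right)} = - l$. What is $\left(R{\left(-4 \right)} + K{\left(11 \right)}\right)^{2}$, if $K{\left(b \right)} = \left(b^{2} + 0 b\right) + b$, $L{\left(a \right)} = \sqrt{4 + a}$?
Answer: $14934 - 1220 \sqrt{2} \approx 13209.0$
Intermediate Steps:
$K{\left(b \right)} = b + b^{2}$ ($K{\left(b \right)} = \left(b^{2} + 0\right) + b = b^{2} + b = b + b^{2}$)
$R{\left(s \right)} = - \frac{5 \sqrt{4 - s}}{2} + \frac{5 s}{2}$ ($R{\left(s \right)} = \frac{\left(s - \sqrt{4 - s}\right) 5}{2} = \frac{- 5 \sqrt{4 - s} + 5 s}{2} = - \frac{5 \sqrt{4 - s}}{2} + \frac{5 s}{2}$)
$\left(R{\left(-4 \right)} + K{\left(11 \right)}\right)^{2} = \left(\left(- \frac{5 \sqrt{4 - -4}}{2} + \frac{5}{2} \left(-4\right)\right) + 11 \left(1 + 11\right)\right)^{2} = \left(\left(- \frac{5 \sqrt{4 + 4}}{2} - 10\right) + 11 \cdot 12\right)^{2} = \left(\left(- \frac{5 \sqrt{8}}{2} - 10\right) + 132\right)^{2} = \left(\left(- \frac{5 \cdot 2 \sqrt{2}}{2} - 10\right) + 132\right)^{2} = \left(\left(- 5 \sqrt{2} - 10\right) + 132\right)^{2} = \left(\left(-10 - 5 \sqrt{2}\right) + 132\right)^{2} = \left(122 - 5 \sqrt{2}\right)^{2}$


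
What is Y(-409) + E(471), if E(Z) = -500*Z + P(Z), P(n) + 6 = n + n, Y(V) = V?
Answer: -234973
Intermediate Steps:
P(n) = -6 + 2*n (P(n) = -6 + (n + n) = -6 + 2*n)
E(Z) = -6 - 498*Z (E(Z) = -500*Z + (-6 + 2*Z) = -6 - 498*Z)
Y(-409) + E(471) = -409 + (-6 - 498*471) = -409 + (-6 - 234558) = -409 - 234564 = -234973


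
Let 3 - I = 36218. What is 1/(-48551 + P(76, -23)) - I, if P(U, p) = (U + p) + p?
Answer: 1757188014/48521 ≈ 36215.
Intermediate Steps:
I = -36215 (I = 3 - 1*36218 = 3 - 36218 = -36215)
P(U, p) = U + 2*p
1/(-48551 + P(76, -23)) - I = 1/(-48551 + (76 + 2*(-23))) - 1*(-36215) = 1/(-48551 + (76 - 46)) + 36215 = 1/(-48551 + 30) + 36215 = 1/(-48521) + 36215 = -1/48521 + 36215 = 1757188014/48521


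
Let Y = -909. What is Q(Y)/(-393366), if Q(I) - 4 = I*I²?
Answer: 751089425/393366 ≈ 1909.4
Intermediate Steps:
Q(I) = 4 + I³ (Q(I) = 4 + I*I² = 4 + I³)
Q(Y)/(-393366) = (4 + (-909)³)/(-393366) = (4 - 751089429)*(-1/393366) = -751089425*(-1/393366) = 751089425/393366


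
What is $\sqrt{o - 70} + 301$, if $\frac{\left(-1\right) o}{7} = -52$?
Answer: $301 + 7 \sqrt{6} \approx 318.15$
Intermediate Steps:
$o = 364$ ($o = \left(-7\right) \left(-52\right) = 364$)
$\sqrt{o - 70} + 301 = \sqrt{364 - 70} + 301 = \sqrt{294} + 301 = 7 \sqrt{6} + 301 = 301 + 7 \sqrt{6}$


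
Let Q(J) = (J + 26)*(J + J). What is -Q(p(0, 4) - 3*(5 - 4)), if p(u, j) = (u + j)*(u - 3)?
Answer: 330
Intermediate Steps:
p(u, j) = (-3 + u)*(j + u) (p(u, j) = (j + u)*(-3 + u) = (-3 + u)*(j + u))
Q(J) = 2*J*(26 + J) (Q(J) = (26 + J)*(2*J) = 2*J*(26 + J))
-Q(p(0, 4) - 3*(5 - 4)) = -2*((0² - 3*4 - 3*0 + 4*0) - 3*(5 - 4))*(26 + ((0² - 3*4 - 3*0 + 4*0) - 3*(5 - 4))) = -2*((0 - 12 + 0 + 0) - 3*1)*(26 + ((0 - 12 + 0 + 0) - 3*1)) = -2*(-12 - 3)*(26 + (-12 - 3)) = -2*(-15)*(26 - 15) = -2*(-15)*11 = -1*(-330) = 330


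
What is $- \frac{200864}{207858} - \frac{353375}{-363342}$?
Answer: $\frac{3726137}{599393186} \approx 0.0062165$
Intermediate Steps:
$- \frac{200864}{207858} - \frac{353375}{-363342} = \left(-200864\right) \frac{1}{207858} - - \frac{353375}{363342} = - \frac{100432}{103929} + \frac{353375}{363342} = \frac{3726137}{599393186}$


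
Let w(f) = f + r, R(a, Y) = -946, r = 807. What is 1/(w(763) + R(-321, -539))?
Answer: 1/624 ≈ 0.0016026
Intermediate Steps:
w(f) = 807 + f (w(f) = f + 807 = 807 + f)
1/(w(763) + R(-321, -539)) = 1/((807 + 763) - 946) = 1/(1570 - 946) = 1/624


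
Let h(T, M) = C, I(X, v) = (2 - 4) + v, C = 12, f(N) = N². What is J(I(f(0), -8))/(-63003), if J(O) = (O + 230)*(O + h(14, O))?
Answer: -440/63003 ≈ -0.0069838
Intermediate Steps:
I(X, v) = -2 + v
h(T, M) = 12
J(O) = (12 + O)*(230 + O) (J(O) = (O + 230)*(O + 12) = (230 + O)*(12 + O) = (12 + O)*(230 + O))
J(I(f(0), -8))/(-63003) = (2760 + (-2 - 8)² + 242*(-2 - 8))/(-63003) = (2760 + (-10)² + 242*(-10))*(-1/63003) = (2760 + 100 - 2420)*(-1/63003) = 440*(-1/63003) = -440/63003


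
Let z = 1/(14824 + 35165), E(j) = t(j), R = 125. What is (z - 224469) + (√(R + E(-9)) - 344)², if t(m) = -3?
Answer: -5299383878/49989 - 688*√122 ≈ -1.1361e+5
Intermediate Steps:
E(j) = -3
z = 1/49989 ≈ 2.0004e-5
(z - 224469) + (√(R + E(-9)) - 344)² = (1/49989 - 224469) + (√(125 - 3) - 344)² = -11220980840/49989 + (√122 - 344)² = -11220980840/49989 + (-344 + √122)²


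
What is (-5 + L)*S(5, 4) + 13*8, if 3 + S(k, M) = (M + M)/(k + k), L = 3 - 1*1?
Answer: 553/5 ≈ 110.60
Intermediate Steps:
L = 2 (L = 3 - 1 = 2)
S(k, M) = -3 + M/k (S(k, M) = -3 + (M + M)/(k + k) = -3 + (2*M)/((2*k)) = -3 + (2*M)*(1/(2*k)) = -3 + M/k)
(-5 + L)*S(5, 4) + 13*8 = (-5 + 2)*(-3 + 4/5) + 13*8 = -3*(-3 + 4*(⅕)) + 104 = -3*(-3 + ⅘) + 104 = -3*(-11/5) + 104 = 33/5 + 104 = 553/5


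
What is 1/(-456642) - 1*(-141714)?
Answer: 64712564387/456642 ≈ 1.4171e+5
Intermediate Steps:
1/(-456642) - 1*(-141714) = -1/456642 + 141714 = 64712564387/456642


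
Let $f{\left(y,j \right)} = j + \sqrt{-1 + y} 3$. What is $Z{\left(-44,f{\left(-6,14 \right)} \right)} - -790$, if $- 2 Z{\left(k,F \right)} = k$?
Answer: $812$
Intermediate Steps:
$f{\left(y,j \right)} = j + 3 \sqrt{-1 + y}$
$Z{\left(k,F \right)} = - \frac{k}{2}$
$Z{\left(-44,f{\left(-6,14 \right)} \right)} - -790 = \left(- \frac{1}{2}\right) \left(-44\right) - -790 = 22 + 790 = 812$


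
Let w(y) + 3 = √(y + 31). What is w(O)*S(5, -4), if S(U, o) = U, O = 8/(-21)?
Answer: -15 + 5*√13503/21 ≈ 12.667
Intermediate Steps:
O = -8/21 (O = 8*(-1/21) = -8/21 ≈ -0.38095)
w(y) = -3 + √(31 + y) (w(y) = -3 + √(y + 31) = -3 + √(31 + y))
w(O)*S(5, -4) = (-3 + √(31 - 8/21))*5 = (-3 + √(643/21))*5 = (-3 + √13503/21)*5 = -15 + 5*√13503/21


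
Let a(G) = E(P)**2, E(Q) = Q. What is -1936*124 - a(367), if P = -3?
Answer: -240073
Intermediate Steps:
a(G) = 9 (a(G) = (-3)**2 = 9)
-1936*124 - a(367) = -1936*124 - 1*9 = -240064 - 9 = -240073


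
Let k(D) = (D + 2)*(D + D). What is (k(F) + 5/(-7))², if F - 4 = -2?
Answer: 11449/49 ≈ 233.65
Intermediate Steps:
F = 2 (F = 4 - 2 = 2)
k(D) = 2*D*(2 + D) (k(D) = (2 + D)*(2*D) = 2*D*(2 + D))
(k(F) + 5/(-7))² = (2*2*(2 + 2) + 5/(-7))² = (2*2*4 + 5*(-⅐))² = (16 - 5/7)² = (107/7)² = 11449/49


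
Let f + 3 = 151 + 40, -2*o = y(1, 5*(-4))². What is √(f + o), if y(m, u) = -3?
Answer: √734/2 ≈ 13.546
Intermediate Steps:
o = -9/2 (o = -½*(-3)² = -½*9 = -9/2 ≈ -4.5000)
f = 188 (f = -3 + (151 + 40) = -3 + 191 = 188)
√(f + o) = √(188 - 9/2) = √(367/2) = √734/2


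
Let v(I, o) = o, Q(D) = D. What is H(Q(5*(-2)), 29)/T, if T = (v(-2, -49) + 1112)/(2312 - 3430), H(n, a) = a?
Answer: -32422/1063 ≈ -30.500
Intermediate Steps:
T = -1063/1118 (T = (-49 + 1112)/(2312 - 3430) = 1063/(-1118) = 1063*(-1/1118) = -1063/1118 ≈ -0.95080)
H(Q(5*(-2)), 29)/T = 29/(-1063/1118) = 29*(-1118/1063) = -32422/1063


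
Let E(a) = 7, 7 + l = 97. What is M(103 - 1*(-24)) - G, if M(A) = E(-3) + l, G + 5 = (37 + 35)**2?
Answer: -5082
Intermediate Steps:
l = 90 (l = -7 + 97 = 90)
G = 5179 (G = -5 + (37 + 35)**2 = -5 + 72**2 = -5 + 5184 = 5179)
M(A) = 97 (M(A) = 7 + 90 = 97)
M(103 - 1*(-24)) - G = 97 - 1*5179 = 97 - 5179 = -5082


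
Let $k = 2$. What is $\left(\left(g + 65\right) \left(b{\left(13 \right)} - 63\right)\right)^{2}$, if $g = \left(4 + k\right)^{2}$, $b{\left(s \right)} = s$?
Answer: $25502500$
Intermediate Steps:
$g = 36$ ($g = \left(4 + 2\right)^{2} = 6^{2} = 36$)
$\left(\left(g + 65\right) \left(b{\left(13 \right)} - 63\right)\right)^{2} = \left(\left(36 + 65\right) \left(13 - 63\right)\right)^{2} = \left(101 \left(-50\right)\right)^{2} = \left(-5050\right)^{2} = 25502500$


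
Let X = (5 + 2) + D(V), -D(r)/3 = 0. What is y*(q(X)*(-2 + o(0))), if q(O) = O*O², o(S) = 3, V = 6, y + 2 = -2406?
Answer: -825944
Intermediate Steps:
y = -2408 (y = -2 - 2406 = -2408)
D(r) = 0 (D(r) = -3*0 = 0)
X = 7 (X = (5 + 2) + 0 = 7 + 0 = 7)
q(O) = O³
y*(q(X)*(-2 + o(0))) = -2408*7³*(-2 + 3) = -825944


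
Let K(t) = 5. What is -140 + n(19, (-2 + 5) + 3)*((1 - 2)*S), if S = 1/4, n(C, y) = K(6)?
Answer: -565/4 ≈ -141.25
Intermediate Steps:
n(C, y) = 5
S = ¼ ≈ 0.25000
-140 + n(19, (-2 + 5) + 3)*((1 - 2)*S) = -140 + 5*((1 - 2)*(¼)) = -140 + 5*(-1*¼) = -140 + 5*(-¼) = -140 - 5/4 = -565/4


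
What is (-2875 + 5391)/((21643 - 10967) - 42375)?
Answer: -2516/31699 ≈ -0.079372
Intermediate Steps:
(-2875 + 5391)/((21643 - 10967) - 42375) = 2516/(10676 - 42375) = 2516/(-31699) = 2516*(-1/31699) = -2516/31699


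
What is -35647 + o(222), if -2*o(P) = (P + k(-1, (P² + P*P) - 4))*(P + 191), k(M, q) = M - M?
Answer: -81490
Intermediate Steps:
k(M, q) = 0
o(P) = -P*(191 + P)/2 (o(P) = -(P + 0)*(P + 191)/2 = -P*(191 + P)/2)
-35647 + o(222) = -35647 + (½)*222*(-191 - 1*222) = -35647 + (½)*222*(-191 - 222) = -35647 + (½)*222*(-413) = -35647 - 45843 = -81490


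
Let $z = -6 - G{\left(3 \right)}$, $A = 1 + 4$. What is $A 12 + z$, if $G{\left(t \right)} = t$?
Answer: $51$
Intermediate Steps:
$A = 5$
$z = -9$ ($z = -6 - 3 = -9$)
$A 12 + z = 5 \cdot 12 - 9 = 60 - 9 = 51$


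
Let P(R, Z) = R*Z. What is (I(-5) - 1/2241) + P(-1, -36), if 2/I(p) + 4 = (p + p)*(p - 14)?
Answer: 2501672/69471 ≈ 36.010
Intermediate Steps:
I(p) = 2/(-4 + 2*p*(-14 + p)) (I(p) = 2/(-4 + (p + p)*(p - 14)) = 2/(-4 + (2*p)*(-14 + p)) = 2/(-4 + 2*p*(-14 + p)))
(I(-5) - 1/2241) + P(-1, -36) = (1/(-2 + (-5)² - 14*(-5)) - 1/2241) - 1*(-36) = (1/(-2 + 25 + 70) - 1*1/2241) + 36 = (1/93 - 1/2241) + 36 = 716/69471 + 36 = 2501672/69471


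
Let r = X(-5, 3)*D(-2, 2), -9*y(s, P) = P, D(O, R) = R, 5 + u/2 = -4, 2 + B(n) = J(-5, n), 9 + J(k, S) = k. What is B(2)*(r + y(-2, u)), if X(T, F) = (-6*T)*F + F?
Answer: -3008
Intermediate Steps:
J(k, S) = -9 + k
B(n) = -16 (B(n) = -2 + (-9 - 5) = -2 - 14 = -16)
u = -18 (u = -10 + 2*(-4) = -10 - 8 = -18)
X(T, F) = F - 6*F*T (X(T, F) = -6*F*T + F = F - 6*F*T)
y(s, P) = -P/9
r = 186 (r = (3*(1 - 6*(-5)))*2 = (3*(1 + 30))*2 = (3*31)*2 = 93*2 = 186)
B(2)*(r + y(-2, u)) = -16*(186 - 1/9*(-18)) = -16*(186 + 2) = -16*188 = -3008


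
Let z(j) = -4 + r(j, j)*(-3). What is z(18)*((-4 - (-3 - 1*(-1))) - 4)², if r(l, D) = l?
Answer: -2088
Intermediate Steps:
z(j) = -4 - 3*j (z(j) = -4 + j*(-3) = -4 - 3*j)
z(18)*((-4 - (-3 - 1*(-1))) - 4)² = (-4 - 3*18)*((-4 - (-3 - 1*(-1))) - 4)² = (-4 - 54)*((-4 - (-3 + 1)) - 4)² = -58*((-4 - 1*(-2)) - 4)² = -58*((-4 + 2) - 4)² = -58*(-2 - 4)² = -58*(-6)² = -58*36 = -2088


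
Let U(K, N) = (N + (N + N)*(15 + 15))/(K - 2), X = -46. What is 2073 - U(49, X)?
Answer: 100237/47 ≈ 2132.7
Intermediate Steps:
U(K, N) = 61*N/(-2 + K) (U(K, N) = (N + (2*N)*30)/(-2 + K) = (N + 60*N)/(-2 + K) = (61*N)/(-2 + K) = 61*N/(-2 + K))
2073 - U(49, X) = 2073 - 61*(-46)/(-2 + 49) = 2073 - 61*(-46)/47 = 2073 - 1*(-2806/47) = 2073 + 2806/47 = 100237/47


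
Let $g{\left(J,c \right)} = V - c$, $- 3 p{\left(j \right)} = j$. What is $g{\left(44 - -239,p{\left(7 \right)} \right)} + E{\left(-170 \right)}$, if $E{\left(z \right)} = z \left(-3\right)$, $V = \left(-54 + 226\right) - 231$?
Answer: $\frac{1360}{3} \approx 453.33$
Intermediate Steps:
$p{\left(j \right)} = - \frac{j}{3}$
$V = -59$ ($V = 172 - 231 = -59$)
$g{\left(J,c \right)} = -59 - c$
$E{\left(z \right)} = - 3 z$
$g{\left(44 - -239,p{\left(7 \right)} \right)} + E{\left(-170 \right)} = \left(-59 - \left(- \frac{1}{3}\right) 7\right) - -510 = \left(-59 - - \frac{7}{3}\right) + 510 = \left(-59 + \frac{7}{3}\right) + 510 = - \frac{170}{3} + 510 = \frac{1360}{3}$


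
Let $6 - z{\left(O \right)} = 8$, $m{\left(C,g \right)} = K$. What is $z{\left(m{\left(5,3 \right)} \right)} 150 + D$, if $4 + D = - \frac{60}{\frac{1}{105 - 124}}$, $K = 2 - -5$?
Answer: $836$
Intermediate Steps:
$K = 7$ ($K = 2 + 5 = 7$)
$m{\left(C,g \right)} = 7$
$z{\left(O \right)} = -2$ ($z{\left(O \right)} = 6 - 8 = -2$)
$D = 1136$ ($D = -4 - \frac{60}{\frac{1}{105 - 124}} = -4 - \frac{60}{\frac{1}{-19}} = -4 - \frac{60}{- \frac{1}{19}} = -4 - -1140 = -4 + 1140 = 1136$)
$z{\left(m{\left(5,3 \right)} \right)} 150 + D = \left(-2\right) 150 + 1136 = -300 + 1136 = 836$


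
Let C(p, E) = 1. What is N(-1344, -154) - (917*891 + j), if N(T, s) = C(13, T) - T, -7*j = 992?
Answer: -5708922/7 ≈ -8.1556e+5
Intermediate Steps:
j = -992/7 (j = -⅐*992 = -992/7 ≈ -141.71)
N(T, s) = 1 - T
N(-1344, -154) - (917*891 + j) = (1 - 1*(-1344)) - (917*891 - 992/7) = (1 + 1344) - (817047 - 992/7) = 1345 - 1*5718337/7 = 1345 - 5718337/7 = -5708922/7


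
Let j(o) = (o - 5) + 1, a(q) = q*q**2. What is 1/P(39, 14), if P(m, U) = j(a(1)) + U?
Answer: 1/11 ≈ 0.090909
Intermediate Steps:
a(q) = q**3
j(o) = -4 + o (j(o) = (-5 + o) + 1 = -4 + o)
P(m, U) = -3 + U (P(m, U) = (-4 + 1**3) + U = (-4 + 1) + U = -3 + U)
1/P(39, 14) = 1/(-3 + 14) = 1/11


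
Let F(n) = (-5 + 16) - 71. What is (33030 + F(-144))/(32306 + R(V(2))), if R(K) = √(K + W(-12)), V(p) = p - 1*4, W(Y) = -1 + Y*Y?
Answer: 30432252/29819357 - 942*√141/29819357 ≈ 1.0202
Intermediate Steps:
W(Y) = -1 + Y²
F(n) = -60 (F(n) = 11 - 71 = -60)
V(p) = -4 + p (V(p) = p - 4 = -4 + p)
R(K) = √(143 + K) (R(K) = √(K + (-1 + (-12)²)) = √(K + (-1 + 144)) = √(K + 143) = √(143 + K))
(33030 + F(-144))/(32306 + R(V(2))) = (33030 - 60)/(32306 + √(143 + (-4 + 2))) = 32970/(32306 + √(143 - 2)) = 32970/(32306 + √141)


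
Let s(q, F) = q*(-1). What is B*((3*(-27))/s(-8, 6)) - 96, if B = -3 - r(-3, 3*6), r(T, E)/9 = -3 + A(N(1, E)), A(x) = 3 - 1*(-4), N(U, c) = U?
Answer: 2391/8 ≈ 298.88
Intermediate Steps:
s(q, F) = -q
A(x) = 7 (A(x) = 3 + 4 = 7)
r(T, E) = 36 (r(T, E) = 9*(-3 + 7) = 9*4 = 36)
B = -39 (B = -3 - 1*36 = -3 - 36 = -39)
B*((3*(-27))/s(-8, 6)) - 96 = -39*3*(-27)/((-1*(-8))) - 96 = -(-3159)/8 - 96 = -39*(-81/8) - 96 = 3159/8 - 96 = 2391/8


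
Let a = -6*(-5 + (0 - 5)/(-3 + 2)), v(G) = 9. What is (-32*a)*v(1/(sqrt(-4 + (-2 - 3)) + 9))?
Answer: 0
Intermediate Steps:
a = 0 (a = -6*(-5 - 5/(-1)) = -6*(-5 - 5*(-1)) = -6*(-5 + 5) = -6*0 = 0)
(-32*a)*v(1/(sqrt(-4 + (-2 - 3)) + 9)) = -32*0*9 = 0*9 = 0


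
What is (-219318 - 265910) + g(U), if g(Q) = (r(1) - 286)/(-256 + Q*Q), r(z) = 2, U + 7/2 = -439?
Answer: -379545827964/782201 ≈ -4.8523e+5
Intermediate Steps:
U = -885/2 (U = -7/2 - 439 = -885/2 ≈ -442.50)
g(Q) = -284/(-256 + Q²) (g(Q) = (2 - 286)/(-256 + Q*Q) = -284/(-256 + Q²))
(-219318 - 265910) + g(U) = (-219318 - 265910) - 284/(-256 + (-885/2)²) = -485228 - 284/(-256 + 783225/4) = -485228 - 284/782201/4 = -485228 - 284*4/782201 = -485228 - 1136/782201 = -379545827964/782201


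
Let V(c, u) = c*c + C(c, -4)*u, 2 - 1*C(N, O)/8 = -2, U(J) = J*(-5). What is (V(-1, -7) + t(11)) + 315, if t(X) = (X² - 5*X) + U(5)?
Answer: 133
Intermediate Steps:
U(J) = -5*J
C(N, O) = 32 (C(N, O) = 16 - 8*(-2) = 16 + 16 = 32)
t(X) = -25 + X² - 5*X (t(X) = (X² - 5*X) - 5*5 = (X² - 5*X) - 25 = -25 + X² - 5*X)
V(c, u) = c² + 32*u (V(c, u) = c*c + 32*u = c² + 32*u)
(V(-1, -7) + t(11)) + 315 = (((-1)² + 32*(-7)) + (-25 + 11² - 5*11)) + 315 = ((1 - 224) + (-25 + 121 - 55)) + 315 = (-223 + 41) + 315 = -182 + 315 = 133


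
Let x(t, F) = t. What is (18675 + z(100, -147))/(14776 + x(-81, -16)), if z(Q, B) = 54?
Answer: 18729/14695 ≈ 1.2745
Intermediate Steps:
(18675 + z(100, -147))/(14776 + x(-81, -16)) = (18675 + 54)/(14776 - 81) = 18729/14695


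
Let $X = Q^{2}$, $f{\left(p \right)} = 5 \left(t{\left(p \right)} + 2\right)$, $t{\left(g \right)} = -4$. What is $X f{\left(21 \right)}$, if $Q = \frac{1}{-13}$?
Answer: $- \frac{10}{169} \approx -0.059172$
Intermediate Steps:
$f{\left(p \right)} = -10$ ($f{\left(p \right)} = 5 \left(-4 + 2\right) = 5 \left(-2\right) = -10$)
$Q = - \frac{1}{13} \approx -0.076923$
$X = \frac{1}{169}$ ($X = \left(- \frac{1}{13}\right)^{2} = \frac{1}{169} \approx 0.0059172$)
$X f{\left(21 \right)} = \frac{1}{169} \left(-10\right) = - \frac{10}{169}$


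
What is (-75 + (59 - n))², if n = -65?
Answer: 2401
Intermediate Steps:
(-75 + (59 - n))² = (-75 + (59 - 1*(-65)))² = (-75 + (59 + 65))² = (-75 + 124)² = 49² = 2401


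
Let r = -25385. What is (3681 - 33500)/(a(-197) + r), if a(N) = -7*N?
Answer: 29819/24006 ≈ 1.2421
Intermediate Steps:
(3681 - 33500)/(a(-197) + r) = (3681 - 33500)/(-7*(-197) - 25385) = -29819/(1379 - 25385) = -29819/(-24006) = -29819*(-1/24006) = 29819/24006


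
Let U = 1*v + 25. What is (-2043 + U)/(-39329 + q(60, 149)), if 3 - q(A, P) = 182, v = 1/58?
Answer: 117043/2291464 ≈ 0.051078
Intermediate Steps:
v = 1/58 ≈ 0.017241
q(A, P) = -179 (q(A, P) = 3 - 1*182 = 3 - 182 = -179)
U = 1451/58 (U = 1*(1/58) + 25 = 1/58 + 25 = 1451/58 ≈ 25.017)
(-2043 + U)/(-39329 + q(60, 149)) = (-2043 + 1451/58)/(-39329 - 179) = -117043/58/(-39508) = -117043/58*(-1/39508) = 117043/2291464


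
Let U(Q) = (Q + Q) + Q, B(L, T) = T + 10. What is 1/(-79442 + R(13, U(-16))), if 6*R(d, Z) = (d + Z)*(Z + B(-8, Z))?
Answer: -3/236821 ≈ -1.2668e-5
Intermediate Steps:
B(L, T) = 10 + T
U(Q) = 3*Q (U(Q) = 2*Q + Q = 3*Q)
R(d, Z) = (10 + 2*Z)*(Z + d)/6 (R(d, Z) = ((d + Z)*(Z + (10 + Z)))/6 = ((Z + d)*(10 + 2*Z))/6 = ((10 + 2*Z)*(Z + d))/6 = (10 + 2*Z)*(Z + d)/6)
1/(-79442 + R(13, U(-16))) = 1/(-79442 + ((3*(-16))**2/3 + 5*(3*(-16))/3 + (5/3)*13 + (1/3)*(3*(-16))*13)) = 1/(-79442 + ((1/3)*(-48)**2 + (5/3)*(-48) + 65/3 + (1/3)*(-48)*13)) = 1/(-79442 + ((1/3)*2304 - 80 + 65/3 - 208)) = 1/(-79442 + (768 - 80 + 65/3 - 208)) = 1/(-79442 + 1505/3) = 1/(-236821/3) = -3/236821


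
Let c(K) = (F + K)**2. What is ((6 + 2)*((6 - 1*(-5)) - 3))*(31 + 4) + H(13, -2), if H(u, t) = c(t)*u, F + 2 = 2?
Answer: 2292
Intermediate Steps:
F = 0 (F = -2 + 2 = 0)
c(K) = K**2 (c(K) = (0 + K)**2 = K**2)
H(u, t) = u*t**2 (H(u, t) = t**2*u = u*t**2)
((6 + 2)*((6 - 1*(-5)) - 3))*(31 + 4) + H(13, -2) = ((6 + 2)*((6 - 1*(-5)) - 3))*(31 + 4) + 13*(-2)**2 = (8*((6 + 5) - 3))*35 + 13*4 = (8*(11 - 3))*35 + 52 = (8*8)*35 + 52 = 64*35 + 52 = 2240 + 52 = 2292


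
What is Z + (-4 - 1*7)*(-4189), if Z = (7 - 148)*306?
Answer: 2933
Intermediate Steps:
Z = -43146 (Z = -141*306 = -43146)
Z + (-4 - 1*7)*(-4189) = -43146 + (-4 - 1*7)*(-4189) = -43146 + (-4 - 7)*(-4189) = -43146 - 11*(-4189) = -43146 + 46079 = 2933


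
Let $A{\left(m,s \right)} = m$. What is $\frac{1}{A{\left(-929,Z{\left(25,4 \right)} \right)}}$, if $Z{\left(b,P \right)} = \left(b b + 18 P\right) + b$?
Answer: $- \frac{1}{929} \approx -0.0010764$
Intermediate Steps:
$Z{\left(b,P \right)} = b + b^{2} + 18 P$ ($Z{\left(b,P \right)} = \left(b^{2} + 18 P\right) + b = b + b^{2} + 18 P$)
$\frac{1}{A{\left(-929,Z{\left(25,4 \right)} \right)}} = \frac{1}{-929} = - \frac{1}{929}$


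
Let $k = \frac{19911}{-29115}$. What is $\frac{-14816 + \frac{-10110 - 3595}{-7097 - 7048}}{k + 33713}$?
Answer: $- \frac{135584423905}{308528880404} \approx -0.43945$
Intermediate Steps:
$k = - \frac{6637}{9705}$ ($k = 19911 \left(- \frac{1}{29115}\right) = - \frac{6637}{9705} \approx -0.68387$)
$\frac{-14816 + \frac{-10110 - 3595}{-7097 - 7048}}{k + 33713} = \frac{-14816 + \frac{-10110 - 3595}{-7097 - 7048}}{- \frac{6637}{9705} + 33713} = \frac{-14816 - \frac{13705}{-14145}}{\frac{327178028}{9705}} = \left(-14816 - - \frac{2741}{2829}\right) \frac{9705}{327178028} = \left(-14816 + \frac{2741}{2829}\right) \frac{9705}{327178028} = \left(- \frac{41911723}{2829}\right) \frac{9705}{327178028} = - \frac{135584423905}{308528880404}$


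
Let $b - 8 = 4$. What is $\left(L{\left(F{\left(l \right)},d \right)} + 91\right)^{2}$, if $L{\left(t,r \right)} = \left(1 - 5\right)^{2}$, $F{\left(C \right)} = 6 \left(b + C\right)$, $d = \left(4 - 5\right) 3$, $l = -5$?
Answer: $11449$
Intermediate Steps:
$b = 12$ ($b = 8 + 4 = 12$)
$d = -3$ ($d = \left(-1\right) 3 = -3$)
$F{\left(C \right)} = 72 + 6 C$ ($F{\left(C \right)} = 6 \left(12 + C\right) = 72 + 6 C$)
$L{\left(t,r \right)} = 16$ ($L{\left(t,r \right)} = \left(-4\right)^{2} = 16$)
$\left(L{\left(F{\left(l \right)},d \right)} + 91\right)^{2} = \left(16 + 91\right)^{2} = 107^{2} = 11449$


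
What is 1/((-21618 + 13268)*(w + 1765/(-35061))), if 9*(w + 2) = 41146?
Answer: -105183/4013491302350 ≈ -2.6207e-8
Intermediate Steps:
w = 41128/9 (w = -2 + (⅑)*41146 = -2 + 41146/9 = 41128/9 ≈ 4569.8)
1/((-21618 + 13268)*(w + 1765/(-35061))) = 1/((-21618 + 13268)*(41128/9 + 1765/(-35061))) = 1/(-8350*(41128/9 + 1765*(-1/35061))) = 1/(-8350*(41128/9 - 1765/35061)) = 1/(-8350*480657641/105183) = 1/(-4013491302350/105183) = -105183/4013491302350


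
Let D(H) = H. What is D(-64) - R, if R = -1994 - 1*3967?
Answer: 5897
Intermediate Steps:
R = -5961 (R = -1994 - 3967 = -5961)
D(-64) - R = -64 - 1*(-5961) = -64 + 5961 = 5897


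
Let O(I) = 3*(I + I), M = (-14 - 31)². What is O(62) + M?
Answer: 2397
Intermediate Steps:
M = 2025 (M = (-45)² = 2025)
O(I) = 6*I (O(I) = 3*(2*I) = 6*I)
O(62) + M = 6*62 + 2025 = 372 + 2025 = 2397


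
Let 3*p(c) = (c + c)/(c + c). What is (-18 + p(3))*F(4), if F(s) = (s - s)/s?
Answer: 0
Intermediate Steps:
F(s) = 0 (F(s) = 0/s = 0)
p(c) = ⅓ (p(c) = ((c + c)/(c + c))/3 = ((2*c)/((2*c)))/3 = ((2*c)*(1/(2*c)))/3 = (⅓)*1 = ⅓)
(-18 + p(3))*F(4) = (-18 + ⅓)*0 = -53/3*0 = 0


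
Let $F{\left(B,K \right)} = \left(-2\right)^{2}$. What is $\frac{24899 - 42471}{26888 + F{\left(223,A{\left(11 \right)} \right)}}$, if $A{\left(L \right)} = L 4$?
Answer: $- \frac{4393}{6723} \approx -0.65343$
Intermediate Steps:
$A{\left(L \right)} = 4 L$
$F{\left(B,K \right)} = 4$
$\frac{24899 - 42471}{26888 + F{\left(223,A{\left(11 \right)} \right)}} = \frac{24899 - 42471}{26888 + 4} = - \frac{17572}{26892} = \left(-17572\right) \frac{1}{26892} = - \frac{4393}{6723}$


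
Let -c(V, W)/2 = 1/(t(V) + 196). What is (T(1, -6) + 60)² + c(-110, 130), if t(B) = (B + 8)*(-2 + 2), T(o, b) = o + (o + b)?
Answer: 307327/98 ≈ 3136.0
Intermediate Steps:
T(o, b) = b + 2*o (T(o, b) = o + (b + o) = b + 2*o)
t(B) = 0 (t(B) = (8 + B)*0 = 0)
c(V, W) = -1/98 (c(V, W) = -2/(0 + 196) = -2/196 = -2*1/196 = -1/98)
(T(1, -6) + 60)² + c(-110, 130) = ((-6 + 2*1) + 60)² - 1/98 = ((-6 + 2) + 60)² - 1/98 = (-4 + 60)² - 1/98 = 56² - 1/98 = 3136 - 1/98 = 307327/98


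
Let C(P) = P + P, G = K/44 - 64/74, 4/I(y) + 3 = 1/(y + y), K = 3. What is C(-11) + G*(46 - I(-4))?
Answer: -1214227/20350 ≈ -59.667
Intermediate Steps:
I(y) = 4/(-3 + 1/(2*y)) (I(y) = 4/(-3 + 1/(y + y)) = 4/(-3 + 1/(2*y)))
G = -1297/1628 (G = 3/44 - 64/74 = 3*(1/44) - 64*1/74 = 3/44 - 32/37 = -1297/1628 ≈ -0.79668)
C(P) = 2*P
C(-11) + G*(46 - I(-4)) = 2*(-11) - 1297*(46 - (-8)*(-4)/(-1 + 6*(-4)))/1628 = -22 - 1297*(46 - (-8)*(-4)/(-1 - 24))/1628 = -22 - 1297*(46 - (-8)*(-4)/(-25))/1628 = -22 - 1297*(46 - (-8)*(-4)*(-1)/25)/1628 = -22 - 1297*(46 - 1*(-32/25))/1628 = -22 - 1297*(46 + 32/25)/1628 = -22 - 1297/1628*1182/25 = -22 - 766527/20350 = -1214227/20350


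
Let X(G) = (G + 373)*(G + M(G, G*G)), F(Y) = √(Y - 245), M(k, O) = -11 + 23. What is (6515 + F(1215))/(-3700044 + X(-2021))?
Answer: -6515/389212 - √970/389212 ≈ -0.016819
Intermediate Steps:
M(k, O) = 12
F(Y) = √(-245 + Y)
X(G) = (12 + G)*(373 + G) (X(G) = (G + 373)*(G + 12) = (373 + G)*(12 + G) = (12 + G)*(373 + G))
(6515 + F(1215))/(-3700044 + X(-2021)) = (6515 + √(-245 + 1215))/(-3700044 + (4476 + (-2021)² + 385*(-2021))) = (6515 + √970)/(-3700044 + (4476 + 4084441 - 778085)) = (6515 + √970)/(-3700044 + 3310832) = (6515 + √970)/(-389212) = (6515 + √970)*(-1/389212) = -6515/389212 - √970/389212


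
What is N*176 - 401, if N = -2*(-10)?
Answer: 3119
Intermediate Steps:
N = 20
N*176 - 401 = 20*176 - 401 = 3520 - 401 = 3119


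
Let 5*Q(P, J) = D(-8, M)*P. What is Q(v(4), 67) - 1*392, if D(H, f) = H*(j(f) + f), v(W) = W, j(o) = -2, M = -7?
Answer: -1672/5 ≈ -334.40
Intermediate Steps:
D(H, f) = H*(-2 + f)
Q(P, J) = 72*P/5 (Q(P, J) = ((-8*(-2 - 7))*P)/5 = ((-8*(-9))*P)/5 = (72*P)/5 = 72*P/5)
Q(v(4), 67) - 1*392 = (72/5)*4 - 1*392 = 288/5 - 392 = -1672/5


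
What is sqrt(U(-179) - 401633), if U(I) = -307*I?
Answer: 18*I*sqrt(1070) ≈ 588.79*I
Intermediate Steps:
sqrt(U(-179) - 401633) = sqrt(-307*(-179) - 401633) = sqrt(54953 - 401633) = sqrt(-346680) = 18*I*sqrt(1070)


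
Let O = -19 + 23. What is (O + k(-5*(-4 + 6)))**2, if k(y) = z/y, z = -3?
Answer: 1849/100 ≈ 18.490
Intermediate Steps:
k(y) = -3/y
O = 4
(O + k(-5*(-4 + 6)))**2 = (4 - 3*(-1/(5*(-4 + 6))))**2 = (4 - 3/((-5*2)))**2 = (4 - 3/(-10))**2 = (4 - 3*(-1/10))**2 = (4 + 3/10)**2 = (43/10)**2 = 1849/100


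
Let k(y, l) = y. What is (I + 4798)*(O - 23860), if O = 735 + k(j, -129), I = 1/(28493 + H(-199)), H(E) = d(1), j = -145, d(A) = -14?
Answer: -3179664994610/28479 ≈ -1.1165e+8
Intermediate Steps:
H(E) = -14
I = 1/28479 (I = 1/(28493 - 14) = 1/28479 ≈ 3.5114e-5)
O = 590 (O = 735 - 145 = 590)
(I + 4798)*(O - 23860) = (1/28479 + 4798)*(590 - 23860) = (136642243/28479)*(-23270) = -3179664994610/28479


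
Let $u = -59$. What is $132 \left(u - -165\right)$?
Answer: $13992$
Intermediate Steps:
$132 \left(u - -165\right) = 132 \left(-59 - -165\right) = 132 \left(-59 + 165\right) = 132 \cdot 106 = 13992$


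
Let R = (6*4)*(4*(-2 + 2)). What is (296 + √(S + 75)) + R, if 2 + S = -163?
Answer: 296 + 3*I*√10 ≈ 296.0 + 9.4868*I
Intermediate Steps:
S = -165 (S = -2 - 163 = -165)
R = 0 (R = 24*(4*0) = 24*0 = 0)
(296 + √(S + 75)) + R = (296 + √(-165 + 75)) + 0 = (296 + √(-90)) + 0 = (296 + 3*I*√10) + 0 = 296 + 3*I*√10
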